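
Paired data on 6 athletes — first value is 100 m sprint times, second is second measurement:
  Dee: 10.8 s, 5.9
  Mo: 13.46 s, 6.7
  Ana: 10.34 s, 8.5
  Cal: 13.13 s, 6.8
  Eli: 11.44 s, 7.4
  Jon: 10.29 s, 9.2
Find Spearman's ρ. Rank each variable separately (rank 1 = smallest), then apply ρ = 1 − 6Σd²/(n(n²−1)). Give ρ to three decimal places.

-0.657

Ranks of variable 1: 3, 6, 2, 5, 4, 1
Ranks of variable 2: 1, 2, 5, 3, 4, 6
d = r₁ − r₂: 2, 4, -3, 2, 0, -5
d²: 4, 16, 9, 4, 0, 25; Σd² = 58
ρ = 1 − 6·58/(6·35) = 1 − 348/210 = -0.657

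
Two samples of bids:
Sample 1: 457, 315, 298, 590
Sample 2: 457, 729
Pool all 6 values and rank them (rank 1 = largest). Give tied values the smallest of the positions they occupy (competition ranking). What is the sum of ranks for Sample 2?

4

Sorted (descending): 729, 590, 457, 457, 315, 298
The 2 values of 457 occupy positions 3–4 → each gets rank 3.
Sample 2 values → pooled ranks: 457→3, 729→1
Rank sum = 3 + 1 = 4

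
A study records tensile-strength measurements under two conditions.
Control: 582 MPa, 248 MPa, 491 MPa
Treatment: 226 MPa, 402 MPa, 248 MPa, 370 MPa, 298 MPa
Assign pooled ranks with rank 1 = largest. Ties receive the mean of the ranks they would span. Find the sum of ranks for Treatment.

26.5

Sorted (descending): 582, 491, 402, 370, 298, 248, 248, 226
The 2 values of 248 occupy positions 6–7 → average rank (6+7)/2 = 6.5.
Treatment values → pooled ranks: 226→8, 402→3, 248→6.5, 370→4, 298→5
Rank sum = 8 + 3 + 6.5 + 4 + 5 = 26.5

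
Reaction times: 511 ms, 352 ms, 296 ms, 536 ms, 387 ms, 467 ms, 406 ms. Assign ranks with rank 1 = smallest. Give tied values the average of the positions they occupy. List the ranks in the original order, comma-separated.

Sorted (ascending): 296, 352, 387, 406, 467, 511, 536
No ties — each value takes its position as its rank.

6, 2, 1, 7, 3, 5, 4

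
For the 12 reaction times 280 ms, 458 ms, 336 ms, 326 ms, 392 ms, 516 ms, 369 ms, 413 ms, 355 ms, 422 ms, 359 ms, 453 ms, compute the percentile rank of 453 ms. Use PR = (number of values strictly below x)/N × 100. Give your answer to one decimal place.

75.0

N = 12.
Strictly below 453: 9. Equal to 453: 1.
PR = 9/12 × 100 = 75.0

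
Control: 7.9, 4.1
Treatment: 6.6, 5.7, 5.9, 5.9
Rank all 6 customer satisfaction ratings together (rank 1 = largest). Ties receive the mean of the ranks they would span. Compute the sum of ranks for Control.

Sorted (descending): 7.9, 6.6, 5.9, 5.9, 5.7, 4.1
The 2 values of 5.9 occupy positions 3–4 → average rank (3+4)/2 = 3.5.
Control values → pooled ranks: 7.9→1, 4.1→6
Rank sum = 1 + 6 = 7

7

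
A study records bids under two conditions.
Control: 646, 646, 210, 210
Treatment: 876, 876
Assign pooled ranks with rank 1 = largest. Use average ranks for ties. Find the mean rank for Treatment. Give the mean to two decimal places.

Sorted (descending): 876, 876, 646, 646, 210, 210
The 2 values of 876 occupy positions 1–2 → average rank (1+2)/2 = 1.5.
The 2 values of 646 occupy positions 3–4 → average rank (3+4)/2 = 3.5.
The 2 values of 210 occupy positions 5–6 → average rank (5+6)/2 = 5.5.
Treatment values → pooled ranks: 876→1.5, 876→1.5
Mean rank = (1.5 + 1.5) / 2 = 1.50

1.50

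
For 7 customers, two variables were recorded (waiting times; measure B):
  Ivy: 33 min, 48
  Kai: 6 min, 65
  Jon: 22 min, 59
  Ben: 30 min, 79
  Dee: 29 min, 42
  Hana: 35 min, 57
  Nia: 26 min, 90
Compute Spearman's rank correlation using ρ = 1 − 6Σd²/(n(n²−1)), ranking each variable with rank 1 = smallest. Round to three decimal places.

Ranks of variable 1: 6, 1, 2, 5, 4, 7, 3
Ranks of variable 2: 2, 5, 4, 6, 1, 3, 7
d = r₁ − r₂: 4, -4, -2, -1, 3, 4, -4
d²: 16, 16, 4, 1, 9, 16, 16; Σd² = 78
ρ = 1 − 6·78/(7·48) = 1 − 468/336 = -0.393

-0.393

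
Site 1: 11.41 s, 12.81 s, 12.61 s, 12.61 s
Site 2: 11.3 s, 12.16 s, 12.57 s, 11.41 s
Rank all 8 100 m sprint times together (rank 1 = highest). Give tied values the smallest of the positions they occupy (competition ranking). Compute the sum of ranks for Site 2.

23

Sorted (descending): 12.81, 12.61, 12.61, 12.57, 12.16, 11.41, 11.41, 11.3
The 2 values of 12.61 occupy positions 2–3 → each gets rank 2.
The 2 values of 11.41 occupy positions 6–7 → each gets rank 6.
Site 2 values → pooled ranks: 11.3→8, 12.16→5, 12.57→4, 11.41→6
Rank sum = 8 + 5 + 4 + 6 = 23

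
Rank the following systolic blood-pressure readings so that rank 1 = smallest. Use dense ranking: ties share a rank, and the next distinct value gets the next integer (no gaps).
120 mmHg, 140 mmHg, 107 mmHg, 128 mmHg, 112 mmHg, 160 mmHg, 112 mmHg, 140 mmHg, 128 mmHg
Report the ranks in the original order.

Sorted (ascending): 107, 112, 112, 120, 128, 128, 140, 140, 160
The 2 values of 112 share dense rank 2.
The 2 values of 128 share dense rank 4.
The 2 values of 140 share dense rank 5.
Remaining distinct values take the next consecutive integers.

3, 5, 1, 4, 2, 6, 2, 5, 4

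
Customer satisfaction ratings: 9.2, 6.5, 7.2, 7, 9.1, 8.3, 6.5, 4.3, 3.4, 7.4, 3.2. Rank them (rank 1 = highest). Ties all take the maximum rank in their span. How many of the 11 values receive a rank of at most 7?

Sorted (descending): 9.2, 9.1, 8.3, 7.4, 7.2, 7, 6.5, 6.5, 4.3, 3.4, 3.2
The 2 values of 6.5 occupy positions 7–8 → each gets rank 8.
Ranks ≤ 7: {1, 2, 3, 4, 5, 6} → 6 values.

6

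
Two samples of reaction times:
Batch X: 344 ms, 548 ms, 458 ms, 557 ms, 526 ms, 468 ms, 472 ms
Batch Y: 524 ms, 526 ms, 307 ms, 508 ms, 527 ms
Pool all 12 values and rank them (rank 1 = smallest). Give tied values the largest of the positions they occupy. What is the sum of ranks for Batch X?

46

Sorted (ascending): 307, 344, 458, 468, 472, 508, 524, 526, 526, 527, 548, 557
The 2 values of 526 occupy positions 8–9 → each gets rank 9.
Batch X values → pooled ranks: 344→2, 548→11, 458→3, 557→12, 526→9, 468→4, 472→5
Rank sum = 2 + 11 + 3 + 12 + 9 + 4 + 5 = 46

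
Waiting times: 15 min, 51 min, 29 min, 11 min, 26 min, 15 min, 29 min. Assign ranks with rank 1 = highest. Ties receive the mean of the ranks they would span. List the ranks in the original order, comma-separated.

5.5, 1, 2.5, 7, 4, 5.5, 2.5

Sorted (descending): 51, 29, 29, 26, 15, 15, 11
The 2 values of 29 occupy positions 2–3 → average rank (2+3)/2 = 2.5.
The 2 values of 15 occupy positions 5–6 → average rank (5+6)/2 = 5.5.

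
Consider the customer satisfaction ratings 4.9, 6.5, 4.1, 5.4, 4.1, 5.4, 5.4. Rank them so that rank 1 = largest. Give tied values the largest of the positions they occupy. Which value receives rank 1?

6.5

Sorted (descending): 6.5, 5.4, 5.4, 5.4, 4.9, 4.1, 4.1
The 3 values of 5.4 occupy positions 2–4 → each gets rank 4.
The 2 values of 4.1 occupy positions 6–7 → each gets rank 7.
Rank 1 → value 6.5.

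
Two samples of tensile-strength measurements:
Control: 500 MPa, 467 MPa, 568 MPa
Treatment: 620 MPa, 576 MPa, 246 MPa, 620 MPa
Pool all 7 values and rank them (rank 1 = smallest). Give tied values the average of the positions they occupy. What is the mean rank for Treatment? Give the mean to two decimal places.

4.75

Sorted (ascending): 246, 467, 500, 568, 576, 620, 620
The 2 values of 620 occupy positions 6–7 → average rank (6+7)/2 = 6.5.
Treatment values → pooled ranks: 620→6.5, 576→5, 246→1, 620→6.5
Mean rank = (6.5 + 5 + 1 + 6.5) / 4 = 4.75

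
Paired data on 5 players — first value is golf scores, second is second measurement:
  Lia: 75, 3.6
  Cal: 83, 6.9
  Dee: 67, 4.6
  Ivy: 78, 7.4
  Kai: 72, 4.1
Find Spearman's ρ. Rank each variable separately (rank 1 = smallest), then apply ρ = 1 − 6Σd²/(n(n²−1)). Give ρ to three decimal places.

Ranks of variable 1: 3, 5, 1, 4, 2
Ranks of variable 2: 1, 4, 3, 5, 2
d = r₁ − r₂: 2, 1, -2, -1, 0
d²: 4, 1, 4, 1, 0; Σd² = 10
ρ = 1 − 6·10/(5·24) = 1 − 60/120 = 0.500

0.500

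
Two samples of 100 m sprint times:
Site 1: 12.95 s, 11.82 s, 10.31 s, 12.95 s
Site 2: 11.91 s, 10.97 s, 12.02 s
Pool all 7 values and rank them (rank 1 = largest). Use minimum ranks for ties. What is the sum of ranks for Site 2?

13

Sorted (descending): 12.95, 12.95, 12.02, 11.91, 11.82, 10.97, 10.31
The 2 values of 12.95 occupy positions 1–2 → each gets rank 1.
Site 2 values → pooled ranks: 11.91→4, 10.97→6, 12.02→3
Rank sum = 4 + 6 + 3 = 13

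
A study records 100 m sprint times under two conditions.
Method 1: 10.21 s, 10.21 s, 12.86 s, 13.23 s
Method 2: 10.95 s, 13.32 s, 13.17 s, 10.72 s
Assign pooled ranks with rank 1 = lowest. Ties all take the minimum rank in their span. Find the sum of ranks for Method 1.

14

Sorted (ascending): 10.21, 10.21, 10.72, 10.95, 12.86, 13.17, 13.23, 13.32
The 2 values of 10.21 occupy positions 1–2 → each gets rank 1.
Method 1 values → pooled ranks: 10.21→1, 10.21→1, 12.86→5, 13.23→7
Rank sum = 1 + 1 + 5 + 7 = 14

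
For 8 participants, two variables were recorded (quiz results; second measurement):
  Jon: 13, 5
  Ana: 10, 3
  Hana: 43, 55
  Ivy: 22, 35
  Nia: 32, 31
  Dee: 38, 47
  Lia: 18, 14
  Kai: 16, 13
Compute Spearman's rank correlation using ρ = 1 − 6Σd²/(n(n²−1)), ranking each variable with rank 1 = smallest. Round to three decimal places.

0.976

Ranks of variable 1: 2, 1, 8, 5, 6, 7, 4, 3
Ranks of variable 2: 2, 1, 8, 6, 5, 7, 4, 3
d = r₁ − r₂: 0, 0, 0, -1, 1, 0, 0, 0
d²: 0, 0, 0, 1, 1, 0, 0, 0; Σd² = 2
ρ = 1 − 6·2/(8·63) = 1 − 12/504 = 0.976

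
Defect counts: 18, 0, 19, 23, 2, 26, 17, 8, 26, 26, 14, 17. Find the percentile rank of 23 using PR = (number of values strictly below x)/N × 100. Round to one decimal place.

N = 12.
Strictly below 23: 8. Equal to 23: 1.
PR = 8/12 × 100 = 66.7

66.7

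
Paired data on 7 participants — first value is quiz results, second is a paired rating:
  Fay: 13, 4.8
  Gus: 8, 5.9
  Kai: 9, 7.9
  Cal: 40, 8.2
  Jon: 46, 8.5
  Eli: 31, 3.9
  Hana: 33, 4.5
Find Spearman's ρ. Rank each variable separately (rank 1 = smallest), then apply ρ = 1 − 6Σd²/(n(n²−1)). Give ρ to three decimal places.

0.357

Ranks of variable 1: 3, 1, 2, 6, 7, 4, 5
Ranks of variable 2: 3, 4, 5, 6, 7, 1, 2
d = r₁ − r₂: 0, -3, -3, 0, 0, 3, 3
d²: 0, 9, 9, 0, 0, 9, 9; Σd² = 36
ρ = 1 − 6·36/(7·48) = 1 − 216/336 = 0.357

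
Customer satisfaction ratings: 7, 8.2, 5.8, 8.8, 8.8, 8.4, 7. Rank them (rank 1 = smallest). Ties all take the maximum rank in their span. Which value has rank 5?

8.4

Sorted (ascending): 5.8, 7, 7, 8.2, 8.4, 8.8, 8.8
The 2 values of 7 occupy positions 2–3 → each gets rank 3.
The 2 values of 8.8 occupy positions 6–7 → each gets rank 7.
Rank 5 → value 8.4.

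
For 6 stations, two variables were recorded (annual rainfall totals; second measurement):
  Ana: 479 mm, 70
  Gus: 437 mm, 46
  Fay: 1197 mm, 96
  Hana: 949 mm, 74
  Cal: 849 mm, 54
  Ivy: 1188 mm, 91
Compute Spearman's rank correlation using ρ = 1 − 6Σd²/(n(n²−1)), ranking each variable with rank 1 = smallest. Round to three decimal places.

Ranks of variable 1: 2, 1, 6, 4, 3, 5
Ranks of variable 2: 3, 1, 6, 4, 2, 5
d = r₁ − r₂: -1, 0, 0, 0, 1, 0
d²: 1, 0, 0, 0, 1, 0; Σd² = 2
ρ = 1 − 6·2/(6·35) = 1 − 12/210 = 0.943

0.943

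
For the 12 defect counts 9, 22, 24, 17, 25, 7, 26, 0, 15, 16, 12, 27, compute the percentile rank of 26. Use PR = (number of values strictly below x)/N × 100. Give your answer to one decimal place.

83.3

N = 12.
Strictly below 26: 10. Equal to 26: 1.
PR = 10/12 × 100 = 83.3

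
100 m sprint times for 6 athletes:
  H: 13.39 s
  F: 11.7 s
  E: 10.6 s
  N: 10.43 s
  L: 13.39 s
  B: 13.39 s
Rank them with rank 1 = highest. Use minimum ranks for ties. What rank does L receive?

1

Sorted (descending): 13.39, 13.39, 13.39, 11.7, 10.6, 10.43
The 3 values of 13.39 occupy positions 1–3 → each gets rank 1.
L has value 13.39 s → rank 1.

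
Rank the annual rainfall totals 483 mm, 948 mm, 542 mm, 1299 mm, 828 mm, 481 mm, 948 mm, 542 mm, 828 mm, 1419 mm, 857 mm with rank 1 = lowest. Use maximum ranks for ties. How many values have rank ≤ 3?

2

Sorted (ascending): 481, 483, 542, 542, 828, 828, 857, 948, 948, 1299, 1419
The 2 values of 542 occupy positions 3–4 → each gets rank 4.
The 2 values of 828 occupy positions 5–6 → each gets rank 6.
The 2 values of 948 occupy positions 8–9 → each gets rank 9.
Ranks ≤ 3: {1, 2} → 2 values.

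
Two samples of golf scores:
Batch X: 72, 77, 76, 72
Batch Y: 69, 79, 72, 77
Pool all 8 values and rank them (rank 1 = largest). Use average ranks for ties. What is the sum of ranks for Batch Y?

Sorted (descending): 79, 77, 77, 76, 72, 72, 72, 69
The 2 values of 77 occupy positions 2–3 → average rank (2+3)/2 = 2.5.
The 3 values of 72 occupy positions 5–7 → average rank 6.
Batch Y values → pooled ranks: 69→8, 79→1, 72→6, 77→2.5
Rank sum = 8 + 1 + 6 + 2.5 = 17.5

17.5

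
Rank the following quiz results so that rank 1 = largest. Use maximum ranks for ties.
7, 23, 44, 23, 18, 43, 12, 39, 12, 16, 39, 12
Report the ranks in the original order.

Sorted (descending): 44, 43, 39, 39, 23, 23, 18, 16, 12, 12, 12, 7
The 2 values of 39 occupy positions 3–4 → each gets rank 4.
The 2 values of 23 occupy positions 5–6 → each gets rank 6.
The 3 values of 12 occupy positions 9–11 → each gets rank 11.

12, 6, 1, 6, 7, 2, 11, 4, 11, 8, 4, 11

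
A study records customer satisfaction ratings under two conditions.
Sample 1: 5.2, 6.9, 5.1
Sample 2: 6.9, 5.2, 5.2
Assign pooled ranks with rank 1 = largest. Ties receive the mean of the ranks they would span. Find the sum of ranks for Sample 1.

Sorted (descending): 6.9, 6.9, 5.2, 5.2, 5.2, 5.1
The 2 values of 6.9 occupy positions 1–2 → average rank (1+2)/2 = 1.5.
The 3 values of 5.2 occupy positions 3–5 → average rank 4.
Sample 1 values → pooled ranks: 5.2→4, 6.9→1.5, 5.1→6
Rank sum = 4 + 1.5 + 6 = 11.5

11.5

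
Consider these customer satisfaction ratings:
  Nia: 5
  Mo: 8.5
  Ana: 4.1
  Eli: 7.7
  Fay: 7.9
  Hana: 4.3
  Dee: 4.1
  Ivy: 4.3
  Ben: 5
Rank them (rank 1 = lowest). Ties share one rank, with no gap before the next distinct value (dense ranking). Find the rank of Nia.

3

Sorted (ascending): 4.1, 4.1, 4.3, 4.3, 5, 5, 7.7, 7.9, 8.5
The 2 values of 4.1 share dense rank 1.
The 2 values of 4.3 share dense rank 2.
The 2 values of 5 share dense rank 3.
Remaining distinct values take the next consecutive integers.
Nia has value 5 → rank 3.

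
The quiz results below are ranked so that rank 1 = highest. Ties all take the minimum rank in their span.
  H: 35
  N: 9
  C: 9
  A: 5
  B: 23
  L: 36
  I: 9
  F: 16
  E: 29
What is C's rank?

Sorted (descending): 36, 35, 29, 23, 16, 9, 9, 9, 5
The 3 values of 9 occupy positions 6–8 → each gets rank 6.
C has value 9 → rank 6.

6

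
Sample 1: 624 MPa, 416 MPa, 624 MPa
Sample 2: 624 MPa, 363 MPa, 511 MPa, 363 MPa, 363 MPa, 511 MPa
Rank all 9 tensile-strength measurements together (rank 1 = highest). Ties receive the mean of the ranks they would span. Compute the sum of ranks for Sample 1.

Sorted (descending): 624, 624, 624, 511, 511, 416, 363, 363, 363
The 3 values of 624 occupy positions 1–3 → average rank 2.
The 2 values of 511 occupy positions 4–5 → average rank (4+5)/2 = 4.5.
The 3 values of 363 occupy positions 7–9 → average rank 8.
Sample 1 values → pooled ranks: 624→2, 416→6, 624→2
Rank sum = 2 + 6 + 2 = 10

10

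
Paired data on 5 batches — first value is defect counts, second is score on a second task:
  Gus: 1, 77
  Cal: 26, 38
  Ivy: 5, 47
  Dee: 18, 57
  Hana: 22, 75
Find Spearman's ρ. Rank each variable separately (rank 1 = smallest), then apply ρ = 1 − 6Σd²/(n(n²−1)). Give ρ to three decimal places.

-0.600

Ranks of variable 1: 1, 5, 2, 3, 4
Ranks of variable 2: 5, 1, 2, 3, 4
d = r₁ − r₂: -4, 4, 0, 0, 0
d²: 16, 16, 0, 0, 0; Σd² = 32
ρ = 1 − 6·32/(5·24) = 1 − 192/120 = -0.600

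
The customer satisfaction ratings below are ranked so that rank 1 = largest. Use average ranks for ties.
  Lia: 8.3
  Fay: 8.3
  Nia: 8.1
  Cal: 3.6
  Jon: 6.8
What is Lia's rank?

Sorted (descending): 8.3, 8.3, 8.1, 6.8, 3.6
The 2 values of 8.3 occupy positions 1–2 → average rank (1+2)/2 = 1.5.
Lia has value 8.3 → rank 1.5.

1.5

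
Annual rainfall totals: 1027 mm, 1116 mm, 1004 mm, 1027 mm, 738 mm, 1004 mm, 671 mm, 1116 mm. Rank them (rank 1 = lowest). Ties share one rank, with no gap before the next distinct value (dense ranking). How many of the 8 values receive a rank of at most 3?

4

Sorted (ascending): 671, 738, 1004, 1004, 1027, 1027, 1116, 1116
The 2 values of 1004 share dense rank 3.
The 2 values of 1027 share dense rank 4.
The 2 values of 1116 share dense rank 5.
Remaining distinct values take the next consecutive integers.
Ranks ≤ 3: {1, 2, 3, 3} → 4 values.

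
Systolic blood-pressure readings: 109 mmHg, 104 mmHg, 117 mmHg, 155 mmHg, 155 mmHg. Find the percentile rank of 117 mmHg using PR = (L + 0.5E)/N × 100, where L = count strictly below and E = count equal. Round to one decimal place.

N = 5.
Strictly below 117: 2. Equal to 117: 1.
PR = (2 + 0.5·1)/5 × 100 = 50.0

50.0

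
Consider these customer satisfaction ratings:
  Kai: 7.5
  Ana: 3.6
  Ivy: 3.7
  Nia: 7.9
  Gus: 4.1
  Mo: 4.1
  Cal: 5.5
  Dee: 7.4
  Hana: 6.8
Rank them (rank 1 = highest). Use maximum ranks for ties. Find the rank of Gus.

Sorted (descending): 7.9, 7.5, 7.4, 6.8, 5.5, 4.1, 4.1, 3.7, 3.6
The 2 values of 4.1 occupy positions 6–7 → each gets rank 7.
Gus has value 4.1 → rank 7.

7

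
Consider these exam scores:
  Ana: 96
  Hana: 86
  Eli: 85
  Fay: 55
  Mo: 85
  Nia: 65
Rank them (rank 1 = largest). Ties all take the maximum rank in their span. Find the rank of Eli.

4

Sorted (descending): 96, 86, 85, 85, 65, 55
The 2 values of 85 occupy positions 3–4 → each gets rank 4.
Eli has value 85 → rank 4.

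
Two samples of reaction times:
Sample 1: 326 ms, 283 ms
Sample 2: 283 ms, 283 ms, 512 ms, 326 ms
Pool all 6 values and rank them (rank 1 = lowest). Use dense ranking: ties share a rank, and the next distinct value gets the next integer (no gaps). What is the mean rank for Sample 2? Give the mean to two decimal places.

Sorted (ascending): 283, 283, 283, 326, 326, 512
The 3 values of 283 share dense rank 1.
The 2 values of 326 share dense rank 2.
Remaining distinct values take the next consecutive integers.
Sample 2 values → pooled ranks: 283→1, 283→1, 512→3, 326→2
Mean rank = (1 + 1 + 3 + 2) / 4 = 1.75

1.75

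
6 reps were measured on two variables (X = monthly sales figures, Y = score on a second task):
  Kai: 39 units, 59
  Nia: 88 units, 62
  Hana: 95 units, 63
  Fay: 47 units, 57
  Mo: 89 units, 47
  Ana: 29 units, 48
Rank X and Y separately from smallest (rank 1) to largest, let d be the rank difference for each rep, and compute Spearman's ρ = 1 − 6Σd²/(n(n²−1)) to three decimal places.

Ranks of variable 1: 2, 4, 6, 3, 5, 1
Ranks of variable 2: 4, 5, 6, 3, 1, 2
d = r₁ − r₂: -2, -1, 0, 0, 4, -1
d²: 4, 1, 0, 0, 16, 1; Σd² = 22
ρ = 1 − 6·22/(6·35) = 1 − 132/210 = 0.371

0.371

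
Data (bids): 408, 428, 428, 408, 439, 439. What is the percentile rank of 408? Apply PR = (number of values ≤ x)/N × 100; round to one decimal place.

33.3

N = 6.
Strictly below 408: 0. Equal to 408: 2.
PR = 2/6 × 100 = 33.3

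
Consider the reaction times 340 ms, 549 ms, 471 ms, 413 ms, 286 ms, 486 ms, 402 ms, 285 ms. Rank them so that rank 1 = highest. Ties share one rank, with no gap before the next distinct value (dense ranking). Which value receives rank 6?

Sorted (descending): 549, 486, 471, 413, 402, 340, 286, 285
No ties — each value takes its position as its rank.
Rank 6 → value 340.

340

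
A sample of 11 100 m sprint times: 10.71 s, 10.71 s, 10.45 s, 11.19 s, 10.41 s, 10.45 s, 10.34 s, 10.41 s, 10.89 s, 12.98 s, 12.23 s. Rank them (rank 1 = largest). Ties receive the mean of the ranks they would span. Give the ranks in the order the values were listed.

Sorted (descending): 12.98, 12.23, 11.19, 10.89, 10.71, 10.71, 10.45, 10.45, 10.41, 10.41, 10.34
The 2 values of 10.71 occupy positions 5–6 → average rank (5+6)/2 = 5.5.
The 2 values of 10.45 occupy positions 7–8 → average rank (7+8)/2 = 7.5.
The 2 values of 10.41 occupy positions 9–10 → average rank (9+10)/2 = 9.5.

5.5, 5.5, 7.5, 3, 9.5, 7.5, 11, 9.5, 4, 1, 2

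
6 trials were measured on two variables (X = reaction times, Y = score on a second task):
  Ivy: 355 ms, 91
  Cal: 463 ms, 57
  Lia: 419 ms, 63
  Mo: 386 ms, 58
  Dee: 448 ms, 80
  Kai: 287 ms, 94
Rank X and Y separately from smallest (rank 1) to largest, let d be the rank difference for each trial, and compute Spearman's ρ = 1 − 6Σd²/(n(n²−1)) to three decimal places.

-0.771

Ranks of variable 1: 2, 6, 4, 3, 5, 1
Ranks of variable 2: 5, 1, 3, 2, 4, 6
d = r₁ − r₂: -3, 5, 1, 1, 1, -5
d²: 9, 25, 1, 1, 1, 25; Σd² = 62
ρ = 1 − 6·62/(6·35) = 1 − 372/210 = -0.771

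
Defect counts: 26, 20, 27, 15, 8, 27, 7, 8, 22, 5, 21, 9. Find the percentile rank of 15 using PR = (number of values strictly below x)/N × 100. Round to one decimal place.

N = 12.
Strictly below 15: 5. Equal to 15: 1.
PR = 5/12 × 100 = 41.7

41.7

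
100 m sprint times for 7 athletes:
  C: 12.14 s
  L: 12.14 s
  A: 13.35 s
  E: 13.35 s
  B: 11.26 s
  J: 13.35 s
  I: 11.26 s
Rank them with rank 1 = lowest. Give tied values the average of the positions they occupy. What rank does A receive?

Sorted (ascending): 11.26, 11.26, 12.14, 12.14, 13.35, 13.35, 13.35
The 2 values of 11.26 occupy positions 1–2 → average rank (1+2)/2 = 1.5.
The 2 values of 12.14 occupy positions 3–4 → average rank (3+4)/2 = 3.5.
The 3 values of 13.35 occupy positions 5–7 → average rank 6.
A has value 13.35 s → rank 6.

6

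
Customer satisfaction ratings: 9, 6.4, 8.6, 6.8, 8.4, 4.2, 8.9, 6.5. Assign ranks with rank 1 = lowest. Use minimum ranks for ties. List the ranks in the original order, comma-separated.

Sorted (ascending): 4.2, 6.4, 6.5, 6.8, 8.4, 8.6, 8.9, 9
No ties — each value takes its position as its rank.

8, 2, 6, 4, 5, 1, 7, 3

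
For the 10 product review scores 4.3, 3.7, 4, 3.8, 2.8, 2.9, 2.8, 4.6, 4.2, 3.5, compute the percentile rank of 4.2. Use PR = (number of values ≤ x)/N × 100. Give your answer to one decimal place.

80.0

N = 10.
Strictly below 4.2: 7. Equal to 4.2: 1.
PR = 8/10 × 100 = 80.0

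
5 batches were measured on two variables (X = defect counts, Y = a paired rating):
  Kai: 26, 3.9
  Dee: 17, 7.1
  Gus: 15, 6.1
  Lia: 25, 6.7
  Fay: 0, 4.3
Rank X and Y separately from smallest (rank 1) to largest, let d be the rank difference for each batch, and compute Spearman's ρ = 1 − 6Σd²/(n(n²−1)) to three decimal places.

Ranks of variable 1: 5, 3, 2, 4, 1
Ranks of variable 2: 1, 5, 3, 4, 2
d = r₁ − r₂: 4, -2, -1, 0, -1
d²: 16, 4, 1, 0, 1; Σd² = 22
ρ = 1 − 6·22/(5·24) = 1 − 132/120 = -0.100

-0.100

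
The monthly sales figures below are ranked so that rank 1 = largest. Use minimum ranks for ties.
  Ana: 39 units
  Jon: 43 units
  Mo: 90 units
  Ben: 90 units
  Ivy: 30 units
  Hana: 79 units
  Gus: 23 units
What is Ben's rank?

1

Sorted (descending): 90, 90, 79, 43, 39, 30, 23
The 2 values of 90 occupy positions 1–2 → each gets rank 1.
Ben has value 90 units → rank 1.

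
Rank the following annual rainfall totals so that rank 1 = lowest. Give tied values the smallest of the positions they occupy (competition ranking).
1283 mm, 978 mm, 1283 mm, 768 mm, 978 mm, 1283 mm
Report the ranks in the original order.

4, 2, 4, 1, 2, 4

Sorted (ascending): 768, 978, 978, 1283, 1283, 1283
The 2 values of 978 occupy positions 2–3 → each gets rank 2.
The 3 values of 1283 occupy positions 4–6 → each gets rank 4.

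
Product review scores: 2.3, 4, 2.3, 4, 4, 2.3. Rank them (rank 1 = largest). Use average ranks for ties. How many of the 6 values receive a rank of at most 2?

Sorted (descending): 4, 4, 4, 2.3, 2.3, 2.3
The 3 values of 4 occupy positions 1–3 → average rank 2.
The 3 values of 2.3 occupy positions 4–6 → average rank 5.
Ranks ≤ 2: {2, 2, 2} → 3 values.

3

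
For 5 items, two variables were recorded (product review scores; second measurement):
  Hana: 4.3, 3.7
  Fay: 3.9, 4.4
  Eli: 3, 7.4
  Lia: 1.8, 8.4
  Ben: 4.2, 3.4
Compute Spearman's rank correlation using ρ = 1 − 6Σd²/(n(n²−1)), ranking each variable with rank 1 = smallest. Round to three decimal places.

-0.900

Ranks of variable 1: 5, 3, 2, 1, 4
Ranks of variable 2: 2, 3, 4, 5, 1
d = r₁ − r₂: 3, 0, -2, -4, 3
d²: 9, 0, 4, 16, 9; Σd² = 38
ρ = 1 − 6·38/(5·24) = 1 − 228/120 = -0.900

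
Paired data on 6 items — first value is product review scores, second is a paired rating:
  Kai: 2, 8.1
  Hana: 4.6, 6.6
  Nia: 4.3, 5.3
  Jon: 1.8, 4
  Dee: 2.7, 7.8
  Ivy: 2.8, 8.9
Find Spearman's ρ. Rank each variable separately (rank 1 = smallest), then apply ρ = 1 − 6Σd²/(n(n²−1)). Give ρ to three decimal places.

0.086

Ranks of variable 1: 2, 6, 5, 1, 3, 4
Ranks of variable 2: 5, 3, 2, 1, 4, 6
d = r₁ − r₂: -3, 3, 3, 0, -1, -2
d²: 9, 9, 9, 0, 1, 4; Σd² = 32
ρ = 1 − 6·32/(6·35) = 1 − 192/210 = 0.086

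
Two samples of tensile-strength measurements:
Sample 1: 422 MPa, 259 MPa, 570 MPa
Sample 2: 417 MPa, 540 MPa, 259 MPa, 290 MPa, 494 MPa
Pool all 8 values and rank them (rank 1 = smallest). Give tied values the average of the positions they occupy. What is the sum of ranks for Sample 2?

21.5

Sorted (ascending): 259, 259, 290, 417, 422, 494, 540, 570
The 2 values of 259 occupy positions 1–2 → average rank (1+2)/2 = 1.5.
Sample 2 values → pooled ranks: 417→4, 540→7, 259→1.5, 290→3, 494→6
Rank sum = 4 + 7 + 1.5 + 3 + 6 = 21.5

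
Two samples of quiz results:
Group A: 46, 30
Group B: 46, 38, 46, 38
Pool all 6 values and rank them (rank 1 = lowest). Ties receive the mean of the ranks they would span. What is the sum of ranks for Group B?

15

Sorted (ascending): 30, 38, 38, 46, 46, 46
The 2 values of 38 occupy positions 2–3 → average rank (2+3)/2 = 2.5.
The 3 values of 46 occupy positions 4–6 → average rank 5.
Group B values → pooled ranks: 46→5, 38→2.5, 46→5, 38→2.5
Rank sum = 5 + 2.5 + 5 + 2.5 = 15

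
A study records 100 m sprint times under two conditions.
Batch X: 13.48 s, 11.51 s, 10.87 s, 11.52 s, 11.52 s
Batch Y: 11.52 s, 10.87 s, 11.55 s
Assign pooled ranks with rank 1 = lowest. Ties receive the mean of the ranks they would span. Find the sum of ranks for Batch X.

Sorted (ascending): 10.87, 10.87, 11.51, 11.52, 11.52, 11.52, 11.55, 13.48
The 2 values of 10.87 occupy positions 1–2 → average rank (1+2)/2 = 1.5.
The 3 values of 11.52 occupy positions 4–6 → average rank 5.
Batch X values → pooled ranks: 13.48→8, 11.51→3, 10.87→1.5, 11.52→5, 11.52→5
Rank sum = 8 + 3 + 1.5 + 5 + 5 = 22.5

22.5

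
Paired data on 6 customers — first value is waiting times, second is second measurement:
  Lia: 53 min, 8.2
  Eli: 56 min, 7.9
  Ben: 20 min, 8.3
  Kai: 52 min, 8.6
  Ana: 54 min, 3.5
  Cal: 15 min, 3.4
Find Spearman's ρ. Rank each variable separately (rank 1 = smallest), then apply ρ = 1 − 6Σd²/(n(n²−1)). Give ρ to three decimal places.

-0.029

Ranks of variable 1: 4, 6, 2, 3, 5, 1
Ranks of variable 2: 4, 3, 5, 6, 2, 1
d = r₁ − r₂: 0, 3, -3, -3, 3, 0
d²: 0, 9, 9, 9, 9, 0; Σd² = 36
ρ = 1 − 6·36/(6·35) = 1 − 216/210 = -0.029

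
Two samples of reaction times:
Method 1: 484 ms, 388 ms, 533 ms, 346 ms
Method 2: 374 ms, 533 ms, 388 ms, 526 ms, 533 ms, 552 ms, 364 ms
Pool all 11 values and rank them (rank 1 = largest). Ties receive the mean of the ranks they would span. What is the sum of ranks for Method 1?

Sorted (descending): 552, 533, 533, 533, 526, 484, 388, 388, 374, 364, 346
The 3 values of 533 occupy positions 2–4 → average rank 3.
The 2 values of 388 occupy positions 7–8 → average rank (7+8)/2 = 7.5.
Method 1 values → pooled ranks: 484→6, 388→7.5, 533→3, 346→11
Rank sum = 6 + 7.5 + 3 + 11 = 27.5

27.5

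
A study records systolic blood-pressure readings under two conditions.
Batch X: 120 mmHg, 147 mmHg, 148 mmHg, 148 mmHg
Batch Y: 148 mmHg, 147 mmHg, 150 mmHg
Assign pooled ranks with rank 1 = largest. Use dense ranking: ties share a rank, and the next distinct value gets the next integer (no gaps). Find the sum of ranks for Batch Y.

6

Sorted (descending): 150, 148, 148, 148, 147, 147, 120
The 3 values of 148 share dense rank 2.
The 2 values of 147 share dense rank 3.
Remaining distinct values take the next consecutive integers.
Batch Y values → pooled ranks: 148→2, 147→3, 150→1
Rank sum = 2 + 3 + 1 = 6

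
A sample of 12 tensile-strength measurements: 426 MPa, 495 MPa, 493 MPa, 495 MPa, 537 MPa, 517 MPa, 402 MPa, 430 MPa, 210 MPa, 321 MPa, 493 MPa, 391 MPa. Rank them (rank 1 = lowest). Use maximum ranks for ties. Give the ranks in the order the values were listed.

5, 10, 8, 10, 12, 11, 4, 6, 1, 2, 8, 3

Sorted (ascending): 210, 321, 391, 402, 426, 430, 493, 493, 495, 495, 517, 537
The 2 values of 493 occupy positions 7–8 → each gets rank 8.
The 2 values of 495 occupy positions 9–10 → each gets rank 10.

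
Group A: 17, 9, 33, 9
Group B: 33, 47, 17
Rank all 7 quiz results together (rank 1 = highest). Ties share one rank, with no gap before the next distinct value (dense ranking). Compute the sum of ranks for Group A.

Sorted (descending): 47, 33, 33, 17, 17, 9, 9
The 2 values of 33 share dense rank 2.
The 2 values of 17 share dense rank 3.
The 2 values of 9 share dense rank 4.
Remaining distinct values take the next consecutive integers.
Group A values → pooled ranks: 17→3, 9→4, 33→2, 9→4
Rank sum = 3 + 4 + 2 + 4 = 13

13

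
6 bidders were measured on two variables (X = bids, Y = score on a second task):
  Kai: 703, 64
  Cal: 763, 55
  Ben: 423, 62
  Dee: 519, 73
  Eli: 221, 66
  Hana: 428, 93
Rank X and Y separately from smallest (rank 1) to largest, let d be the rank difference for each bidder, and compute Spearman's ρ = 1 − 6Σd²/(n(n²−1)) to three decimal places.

-0.371

Ranks of variable 1: 5, 6, 2, 4, 1, 3
Ranks of variable 2: 3, 1, 2, 5, 4, 6
d = r₁ − r₂: 2, 5, 0, -1, -3, -3
d²: 4, 25, 0, 1, 9, 9; Σd² = 48
ρ = 1 − 6·48/(6·35) = 1 − 288/210 = -0.371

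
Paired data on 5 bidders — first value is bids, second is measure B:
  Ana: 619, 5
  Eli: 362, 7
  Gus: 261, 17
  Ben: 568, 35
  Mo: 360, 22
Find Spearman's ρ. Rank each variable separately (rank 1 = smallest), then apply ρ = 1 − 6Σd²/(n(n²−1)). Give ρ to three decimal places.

-0.300

Ranks of variable 1: 5, 3, 1, 4, 2
Ranks of variable 2: 1, 2, 3, 5, 4
d = r₁ − r₂: 4, 1, -2, -1, -2
d²: 16, 1, 4, 1, 4; Σd² = 26
ρ = 1 − 6·26/(5·24) = 1 − 156/120 = -0.300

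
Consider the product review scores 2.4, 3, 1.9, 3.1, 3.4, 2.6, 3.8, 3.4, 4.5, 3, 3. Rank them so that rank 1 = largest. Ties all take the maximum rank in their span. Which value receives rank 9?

Sorted (descending): 4.5, 3.8, 3.4, 3.4, 3.1, 3, 3, 3, 2.6, 2.4, 1.9
The 2 values of 3.4 occupy positions 3–4 → each gets rank 4.
The 3 values of 3 occupy positions 6–8 → each gets rank 8.
Rank 9 → value 2.6.

2.6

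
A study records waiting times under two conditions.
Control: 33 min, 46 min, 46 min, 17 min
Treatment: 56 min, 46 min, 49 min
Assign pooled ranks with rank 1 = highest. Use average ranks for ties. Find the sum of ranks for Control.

21

Sorted (descending): 56, 49, 46, 46, 46, 33, 17
The 3 values of 46 occupy positions 3–5 → average rank 4.
Control values → pooled ranks: 33→6, 46→4, 46→4, 17→7
Rank sum = 6 + 4 + 4 + 7 = 21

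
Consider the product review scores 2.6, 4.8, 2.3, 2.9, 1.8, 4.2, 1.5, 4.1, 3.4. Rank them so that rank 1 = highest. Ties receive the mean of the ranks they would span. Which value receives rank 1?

Sorted (descending): 4.8, 4.2, 4.1, 3.4, 2.9, 2.6, 2.3, 1.8, 1.5
No ties — each value takes its position as its rank.
Rank 1 → value 4.8.

4.8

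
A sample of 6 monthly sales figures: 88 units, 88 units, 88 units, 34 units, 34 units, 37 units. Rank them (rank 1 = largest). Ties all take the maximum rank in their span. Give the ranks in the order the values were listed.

Sorted (descending): 88, 88, 88, 37, 34, 34
The 3 values of 88 occupy positions 1–3 → each gets rank 3.
The 2 values of 34 occupy positions 5–6 → each gets rank 6.

3, 3, 3, 6, 6, 4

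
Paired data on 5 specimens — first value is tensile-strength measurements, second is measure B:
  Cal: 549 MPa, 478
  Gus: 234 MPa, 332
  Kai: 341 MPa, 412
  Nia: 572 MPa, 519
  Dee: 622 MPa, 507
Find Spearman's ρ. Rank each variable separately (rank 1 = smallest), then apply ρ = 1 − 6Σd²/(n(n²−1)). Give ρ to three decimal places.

0.900

Ranks of variable 1: 3, 1, 2, 4, 5
Ranks of variable 2: 3, 1, 2, 5, 4
d = r₁ − r₂: 0, 0, 0, -1, 1
d²: 0, 0, 0, 1, 1; Σd² = 2
ρ = 1 − 6·2/(5·24) = 1 − 12/120 = 0.900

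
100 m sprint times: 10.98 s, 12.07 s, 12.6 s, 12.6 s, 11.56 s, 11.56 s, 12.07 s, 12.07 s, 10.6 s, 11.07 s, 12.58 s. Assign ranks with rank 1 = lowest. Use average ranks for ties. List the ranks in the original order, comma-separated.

Sorted (ascending): 10.6, 10.98, 11.07, 11.56, 11.56, 12.07, 12.07, 12.07, 12.58, 12.6, 12.6
The 2 values of 11.56 occupy positions 4–5 → average rank (4+5)/2 = 4.5.
The 3 values of 12.07 occupy positions 6–8 → average rank 7.
The 2 values of 12.6 occupy positions 10–11 → average rank (10+11)/2 = 10.5.

2, 7, 10.5, 10.5, 4.5, 4.5, 7, 7, 1, 3, 9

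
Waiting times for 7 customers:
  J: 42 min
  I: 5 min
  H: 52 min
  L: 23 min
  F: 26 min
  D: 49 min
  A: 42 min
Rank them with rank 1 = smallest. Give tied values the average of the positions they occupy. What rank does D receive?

6

Sorted (ascending): 5, 23, 26, 42, 42, 49, 52
The 2 values of 42 occupy positions 4–5 → average rank (4+5)/2 = 4.5.
D has value 49 min → rank 6.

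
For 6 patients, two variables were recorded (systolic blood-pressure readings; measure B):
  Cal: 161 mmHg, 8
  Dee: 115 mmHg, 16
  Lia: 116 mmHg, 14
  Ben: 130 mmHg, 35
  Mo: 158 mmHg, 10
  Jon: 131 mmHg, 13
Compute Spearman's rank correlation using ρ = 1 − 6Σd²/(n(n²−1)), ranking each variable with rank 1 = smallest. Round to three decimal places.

Ranks of variable 1: 6, 1, 2, 3, 5, 4
Ranks of variable 2: 1, 5, 4, 6, 2, 3
d = r₁ − r₂: 5, -4, -2, -3, 3, 1
d²: 25, 16, 4, 9, 9, 1; Σd² = 64
ρ = 1 − 6·64/(6·35) = 1 − 384/210 = -0.829

-0.829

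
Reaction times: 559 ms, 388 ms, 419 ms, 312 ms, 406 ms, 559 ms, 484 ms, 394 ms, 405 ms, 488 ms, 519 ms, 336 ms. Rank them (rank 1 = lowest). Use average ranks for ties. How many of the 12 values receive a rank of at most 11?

Sorted (ascending): 312, 336, 388, 394, 405, 406, 419, 484, 488, 519, 559, 559
The 2 values of 559 occupy positions 11–12 → average rank (11+12)/2 = 11.5.
Ranks ≤ 11: {1, 2, 3, 4, 5, 6, 7, 8, 9, 10} → 10 values.

10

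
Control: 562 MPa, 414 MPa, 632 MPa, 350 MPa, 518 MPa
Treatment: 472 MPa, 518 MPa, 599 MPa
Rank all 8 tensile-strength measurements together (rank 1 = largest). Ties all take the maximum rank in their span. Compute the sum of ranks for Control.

24

Sorted (descending): 632, 599, 562, 518, 518, 472, 414, 350
The 2 values of 518 occupy positions 4–5 → each gets rank 5.
Control values → pooled ranks: 562→3, 414→7, 632→1, 350→8, 518→5
Rank sum = 3 + 7 + 1 + 8 + 5 = 24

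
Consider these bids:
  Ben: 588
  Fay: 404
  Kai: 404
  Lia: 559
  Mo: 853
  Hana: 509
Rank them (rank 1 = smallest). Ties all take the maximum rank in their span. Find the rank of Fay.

2

Sorted (ascending): 404, 404, 509, 559, 588, 853
The 2 values of 404 occupy positions 1–2 → each gets rank 2.
Fay has value 404 → rank 2.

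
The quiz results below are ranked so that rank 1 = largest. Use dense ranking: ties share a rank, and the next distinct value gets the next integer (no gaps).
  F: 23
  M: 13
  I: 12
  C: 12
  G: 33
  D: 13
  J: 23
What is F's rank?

Sorted (descending): 33, 23, 23, 13, 13, 12, 12
The 2 values of 23 share dense rank 2.
The 2 values of 13 share dense rank 3.
The 2 values of 12 share dense rank 4.
Remaining distinct values take the next consecutive integers.
F has value 23 → rank 2.

2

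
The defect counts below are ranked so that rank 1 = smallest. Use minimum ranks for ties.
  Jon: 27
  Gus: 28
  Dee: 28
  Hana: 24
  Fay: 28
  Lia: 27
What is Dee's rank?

Sorted (ascending): 24, 27, 27, 28, 28, 28
The 2 values of 27 occupy positions 2–3 → each gets rank 2.
The 3 values of 28 occupy positions 4–6 → each gets rank 4.
Dee has value 28 → rank 4.

4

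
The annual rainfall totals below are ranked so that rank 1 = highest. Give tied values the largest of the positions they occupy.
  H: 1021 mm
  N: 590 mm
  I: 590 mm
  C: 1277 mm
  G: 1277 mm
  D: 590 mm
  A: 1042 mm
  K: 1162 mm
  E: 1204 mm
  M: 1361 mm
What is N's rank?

Sorted (descending): 1361, 1277, 1277, 1204, 1162, 1042, 1021, 590, 590, 590
The 2 values of 1277 occupy positions 2–3 → each gets rank 3.
The 3 values of 590 occupy positions 8–10 → each gets rank 10.
N has value 590 mm → rank 10.

10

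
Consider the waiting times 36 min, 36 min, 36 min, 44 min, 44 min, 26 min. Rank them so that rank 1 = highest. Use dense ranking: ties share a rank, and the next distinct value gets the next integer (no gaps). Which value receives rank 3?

Sorted (descending): 44, 44, 36, 36, 36, 26
The 2 values of 44 share dense rank 1.
The 3 values of 36 share dense rank 2.
Remaining distinct values take the next consecutive integers.
Rank 3 → value 26.

26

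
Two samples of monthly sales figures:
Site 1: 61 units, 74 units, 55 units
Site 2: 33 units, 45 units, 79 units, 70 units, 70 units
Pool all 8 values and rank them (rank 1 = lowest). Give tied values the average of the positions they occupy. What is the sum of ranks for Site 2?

Sorted (ascending): 33, 45, 55, 61, 70, 70, 74, 79
The 2 values of 70 occupy positions 5–6 → average rank (5+6)/2 = 5.5.
Site 2 values → pooled ranks: 33→1, 45→2, 79→8, 70→5.5, 70→5.5
Rank sum = 1 + 2 + 8 + 5.5 + 5.5 = 22

22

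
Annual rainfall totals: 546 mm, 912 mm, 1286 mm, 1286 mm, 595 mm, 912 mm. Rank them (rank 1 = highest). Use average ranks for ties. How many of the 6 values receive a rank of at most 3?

Sorted (descending): 1286, 1286, 912, 912, 595, 546
The 2 values of 1286 occupy positions 1–2 → average rank (1+2)/2 = 1.5.
The 2 values of 912 occupy positions 3–4 → average rank (3+4)/2 = 3.5.
Ranks ≤ 3: {1.5, 1.5} → 2 values.

2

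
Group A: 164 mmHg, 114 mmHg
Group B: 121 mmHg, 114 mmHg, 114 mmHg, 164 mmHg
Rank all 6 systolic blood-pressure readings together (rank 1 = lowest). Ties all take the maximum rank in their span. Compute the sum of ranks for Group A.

Sorted (ascending): 114, 114, 114, 121, 164, 164
The 3 values of 114 occupy positions 1–3 → each gets rank 3.
The 2 values of 164 occupy positions 5–6 → each gets rank 6.
Group A values → pooled ranks: 164→6, 114→3
Rank sum = 6 + 3 = 9

9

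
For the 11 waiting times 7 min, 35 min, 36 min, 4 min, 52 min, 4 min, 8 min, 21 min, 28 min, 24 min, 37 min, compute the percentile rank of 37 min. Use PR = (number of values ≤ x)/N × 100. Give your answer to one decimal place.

N = 11.
Strictly below 37: 9. Equal to 37: 1.
PR = 10/11 × 100 = 90.9

90.9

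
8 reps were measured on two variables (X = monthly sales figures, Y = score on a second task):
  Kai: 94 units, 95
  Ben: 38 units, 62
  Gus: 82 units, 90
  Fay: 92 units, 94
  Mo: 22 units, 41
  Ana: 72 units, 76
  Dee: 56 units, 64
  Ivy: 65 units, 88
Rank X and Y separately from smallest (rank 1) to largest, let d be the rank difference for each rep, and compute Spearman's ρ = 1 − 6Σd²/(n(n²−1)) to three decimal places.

Ranks of variable 1: 8, 2, 6, 7, 1, 5, 3, 4
Ranks of variable 2: 8, 2, 6, 7, 1, 4, 3, 5
d = r₁ − r₂: 0, 0, 0, 0, 0, 1, 0, -1
d²: 0, 0, 0, 0, 0, 1, 0, 1; Σd² = 2
ρ = 1 − 6·2/(8·63) = 1 − 12/504 = 0.976

0.976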